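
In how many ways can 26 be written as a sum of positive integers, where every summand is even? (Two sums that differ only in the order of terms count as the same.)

101

Enumerating by decreasing first part gives 101 partitions in all.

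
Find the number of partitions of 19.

Direct enumeration gives 490 partitions.

490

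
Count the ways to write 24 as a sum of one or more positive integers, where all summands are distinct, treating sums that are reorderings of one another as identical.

There are 122 such partitions.

122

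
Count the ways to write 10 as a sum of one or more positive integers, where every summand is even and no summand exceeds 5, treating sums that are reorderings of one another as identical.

Enumerating:
2,4,4
2,2,2,4
2,2,2,2,2

3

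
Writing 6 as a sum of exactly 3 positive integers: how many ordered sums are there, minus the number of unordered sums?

7

Compositions: C(5,2) = 10.
Partitions of 6 into exactly 3 parts: 3.
Difference: 10 − 3 = 7.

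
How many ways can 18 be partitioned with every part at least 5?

They are:
18
13 + 5
12 + 6
11 + 7
10 + 8
9 + 9
8 + 5 + 5
7 + 6 + 5
6 + 6 + 6

9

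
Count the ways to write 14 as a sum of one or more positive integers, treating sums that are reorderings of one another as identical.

Direct enumeration gives 135 partitions.

135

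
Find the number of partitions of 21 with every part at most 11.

Counting exhaustively, 695 partitions satisfy the conditions.

695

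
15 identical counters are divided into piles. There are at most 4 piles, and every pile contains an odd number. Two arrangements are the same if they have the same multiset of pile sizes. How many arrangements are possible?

They are:
15
13, 1, 1
11, 3, 1
9, 5, 1
9, 3, 3
7, 7, 1
7, 5, 3
5, 5, 5

8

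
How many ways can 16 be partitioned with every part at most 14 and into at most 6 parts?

134

Direct enumeration gives 134 partitions.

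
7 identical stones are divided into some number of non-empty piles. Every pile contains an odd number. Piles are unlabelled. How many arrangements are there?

They are:
7
5,1,1
3,3,1
3,1,1,1,1
1,1,1,1,1,1,1

5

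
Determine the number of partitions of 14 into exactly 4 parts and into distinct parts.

They are:
1+2+3+8
1+2+4+7
1+2+5+6
1+3+4+6
2+3+4+5
That's 5 in total.

5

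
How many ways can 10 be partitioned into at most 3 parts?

Listing the qualifying partitions of 10:
10
9,1
8,2
8,1,1
7,3
7,2,1
6,4
6,3,1
6,2,2
5,5
5,4,1
5,3,2
4,4,2
4,3,3
Counting gives 14.

14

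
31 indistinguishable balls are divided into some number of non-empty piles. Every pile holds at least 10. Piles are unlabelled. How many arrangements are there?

8

Enumerating:
31
21 + 10
20 + 11
19 + 12
18 + 13
17 + 14
16 + 15
11 + 10 + 10
Counting gives 8.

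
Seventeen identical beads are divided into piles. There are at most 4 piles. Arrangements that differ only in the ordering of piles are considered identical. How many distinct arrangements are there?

Enumerating by decreasing first part gives 72 partitions in all.

72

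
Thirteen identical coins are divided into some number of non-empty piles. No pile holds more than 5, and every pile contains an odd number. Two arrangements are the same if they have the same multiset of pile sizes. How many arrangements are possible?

10

They are:
5+5+3
5+5+1+1+1
5+3+3+1+1
5+3+1+1+1+1+1
5+1+1+1+1+1+1+1+1
3+3+3+3+1
3+3+3+1+1+1+1
3+3+1+1+1+1+1+1+1
3+1+1+1+1+1+1+1+1+1+1
1+1+1+1+1+1+1+1+1+1+1+1+1
That's 10 in total.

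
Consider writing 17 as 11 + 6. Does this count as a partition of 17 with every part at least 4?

Yes

The parts sum to 17, and the condition 'every summand is at least 4' holds.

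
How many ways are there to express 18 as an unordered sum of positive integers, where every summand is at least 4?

16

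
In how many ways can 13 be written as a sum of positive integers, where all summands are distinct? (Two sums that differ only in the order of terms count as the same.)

They are:
13
12, 1
11, 2
10, 3
10, 2, 1
9, 4
9, 3, 1
8, 5
8, 4, 1
8, 3, 2
7, 6
7, 5, 1
7, 4, 2
7, 3, 2, 1
6, 5, 2
6, 4, 3
6, 4, 2, 1
5, 4, 3, 1
Counting gives 18.

18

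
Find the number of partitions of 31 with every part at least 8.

17

They are:
31
23, 8
22, 9
21, 10
20, 11
19, 12
18, 13
17, 14
16, 15
15, 8, 8
14, 9, 8
13, 10, 8
13, 9, 9
12, 11, 8
12, 10, 9
11, 11, 9
11, 10, 10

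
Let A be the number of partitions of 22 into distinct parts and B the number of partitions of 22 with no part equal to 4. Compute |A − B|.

Partitions of 22 into distinct parts: 89.
Partitions of 22 with no part equal to 4: 617.
|89 − 617| = 528.

528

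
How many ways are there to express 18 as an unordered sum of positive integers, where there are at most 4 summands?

A full systematic count gives 84.

84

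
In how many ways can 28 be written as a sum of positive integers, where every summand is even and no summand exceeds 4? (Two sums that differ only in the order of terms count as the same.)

The partitions of 28 that satisfy the conditions:
4+4+4+4+4+4+4
4+4+4+4+4+4+2+2
4+4+4+4+4+2+2+2+2
4+4+4+4+2+2+2+2+2+2
4+4+4+2+2+2+2+2+2+2+2
4+4+2+2+2+2+2+2+2+2+2+2
4+2+2+2+2+2+2+2+2+2+2+2+2
2+2+2+2+2+2+2+2+2+2+2+2+2+2
Counting gives 8.

8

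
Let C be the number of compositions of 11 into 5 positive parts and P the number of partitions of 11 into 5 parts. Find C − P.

200

Compositions: C(10,4) = 210.
Partitions of 11 into exactly 5 parts: 10.
Difference: 210 − 10 = 200.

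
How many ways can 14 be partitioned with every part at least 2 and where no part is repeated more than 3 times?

29

A partial list (first 12 by largest part):
14
12+2
11+3
10+4
10+2+2
9+5
9+3+2
8+6
8+4+2
8+3+3
8+2+2+2
7+7
…and 17 more, for 29 total.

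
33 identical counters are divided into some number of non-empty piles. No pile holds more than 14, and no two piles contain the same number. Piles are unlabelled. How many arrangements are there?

202

Systematic enumeration (by largest part, then next-largest, …) yields 202.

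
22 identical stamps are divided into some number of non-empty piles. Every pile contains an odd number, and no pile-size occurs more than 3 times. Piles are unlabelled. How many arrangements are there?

36

There are too many to list fully; the first 12 (by largest part) are:
21 + 1
19 + 3
19 + 1 + 1 + 1
17 + 5
17 + 3 + 1 + 1
15 + 7
15 + 5 + 1 + 1
15 + 3 + 3 + 1
13 + 9
13 + 7 + 1 + 1
13 + 5 + 3 + 1
13 + 3 + 3 + 3
…and 24 more, for 36 total.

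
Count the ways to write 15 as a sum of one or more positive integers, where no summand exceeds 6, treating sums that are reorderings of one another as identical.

110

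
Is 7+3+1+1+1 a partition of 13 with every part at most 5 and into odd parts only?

No

The parts sum to 13, and the condition 'no summand exceeds 5' is violated.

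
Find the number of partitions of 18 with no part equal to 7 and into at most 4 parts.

68

A partial list (first 12 by largest part):
18
17, 1
16, 2
16, 1, 1
15, 3
15, 2, 1
15, 1, 1, 1
14, 4
14, 3, 1
14, 2, 2
14, 2, 1, 1
13, 5
…and 56 more, for 68 total.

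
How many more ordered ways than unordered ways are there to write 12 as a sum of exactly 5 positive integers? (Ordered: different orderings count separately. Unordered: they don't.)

Compositions: C(11,4) = 330.
Partitions of 12 into exactly 5 parts: 13.
Difference: 330 − 13 = 317.

317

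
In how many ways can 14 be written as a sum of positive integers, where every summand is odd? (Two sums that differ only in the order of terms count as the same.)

They are:
13 + 1
11 + 3
11 + 1 + 1 + 1
9 + 5
9 + 3 + 1 + 1
9 + 1 + 1 + 1 + 1 + 1
7 + 7
7 + 5 + 1 + 1
7 + 3 + 3 + 1
7 + 3 + 1 + 1 + 1 + 1
7 + 1 + 1 + 1 + 1 + 1 + 1 + 1
5 + 5 + 3 + 1
5 + 5 + 1 + 1 + 1 + 1
5 + 3 + 3 + 3
5 + 3 + 3 + 1 + 1 + 1
5 + 3 + 1 + 1 + 1 + 1 + 1 + 1
5 + 1 + 1 + 1 + 1 + 1 + 1 + 1 + 1 + 1
3 + 3 + 3 + 3 + 1 + 1
3 + 3 + 3 + 1 + 1 + 1 + 1 + 1
3 + 3 + 1 + 1 + 1 + 1 + 1 + 1 + 1 + 1
3 + 1 + 1 + 1 + 1 + 1 + 1 + 1 + 1 + 1 + 1 + 1
1 + 1 + 1 + 1 + 1 + 1 + 1 + 1 + 1 + 1 + 1 + 1 + 1 + 1

22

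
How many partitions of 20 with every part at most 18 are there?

625

Direct enumeration gives 625 partitions.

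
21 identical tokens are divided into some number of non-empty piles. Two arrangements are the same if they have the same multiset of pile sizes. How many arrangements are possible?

792

Systematic enumeration (by largest part, then next-largest, …) yields 792.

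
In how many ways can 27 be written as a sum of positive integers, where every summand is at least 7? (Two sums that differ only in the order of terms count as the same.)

15

Enumerating:
27
20,7
19,8
18,9
17,10
16,11
15,12
14,13
13,7,7
12,8,7
11,9,7
11,8,8
10,10,7
10,9,8
9,9,9
Counting gives 15.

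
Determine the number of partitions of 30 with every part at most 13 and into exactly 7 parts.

493

Direct enumeration gives 493 partitions.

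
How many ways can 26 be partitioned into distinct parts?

165

A full systematic count gives 165.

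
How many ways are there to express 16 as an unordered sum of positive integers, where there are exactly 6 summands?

A partial list (first 12 by largest part):
1 + 1 + 1 + 1 + 1 + 11
1 + 1 + 1 + 1 + 2 + 10
1 + 1 + 1 + 1 + 3 + 9
1 + 1 + 1 + 2 + 2 + 9
1 + 1 + 1 + 1 + 4 + 8
1 + 1 + 1 + 2 + 3 + 8
1 + 1 + 2 + 2 + 2 + 8
1 + 1 + 1 + 1 + 5 + 7
1 + 1 + 1 + 2 + 4 + 7
1 + 1 + 1 + 3 + 3 + 7
1 + 1 + 2 + 2 + 3 + 7
1 + 2 + 2 + 2 + 2 + 7
…and 23 more, for 35 total.

35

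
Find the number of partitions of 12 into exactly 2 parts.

6

The partitions of 12 that satisfy the conditions:
11,1
10,2
9,3
8,4
7,5
6,6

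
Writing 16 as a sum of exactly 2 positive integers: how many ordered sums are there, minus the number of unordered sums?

7

Compositions: C(15,1) = 15.
Partitions of 16 into exactly 2 parts: 8.
Difference: 15 − 8 = 7.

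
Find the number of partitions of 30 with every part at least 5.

70

A partial list (first 12 by largest part):
30
25, 5
24, 6
23, 7
22, 8
21, 9
20, 10
20, 5, 5
19, 11
19, 6, 5
18, 12
18, 7, 5
…and 58 more, for 70 total.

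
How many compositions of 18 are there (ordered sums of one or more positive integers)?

131072

Each of the 17 gaps between 18 units is either a break or not: 2^17 = 131072.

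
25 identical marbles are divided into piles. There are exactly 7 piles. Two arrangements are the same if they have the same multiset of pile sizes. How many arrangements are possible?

248

Direct enumeration gives 248 partitions.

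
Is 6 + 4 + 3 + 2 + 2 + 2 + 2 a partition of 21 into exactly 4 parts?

No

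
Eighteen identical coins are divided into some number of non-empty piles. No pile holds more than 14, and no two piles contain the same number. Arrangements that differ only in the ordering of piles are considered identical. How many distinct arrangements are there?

There are too many to list fully; the first 12 (by largest part) are:
14+4
14+3+1
13+5
13+4+1
13+3+2
12+6
12+5+1
12+4+2
12+3+2+1
11+7
11+6+1
11+5+2
…and 29 more, for 41 total.

41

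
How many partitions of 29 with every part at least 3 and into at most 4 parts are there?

Systematic enumeration (by largest part, then next-largest, …) yields 129.

129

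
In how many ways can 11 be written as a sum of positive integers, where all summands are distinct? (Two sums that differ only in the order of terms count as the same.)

12

Enumerating:
11
10, 1
9, 2
8, 3
8, 2, 1
7, 4
7, 3, 1
6, 5
6, 4, 1
6, 3, 2
5, 4, 2
5, 3, 2, 1
That's 12 in total.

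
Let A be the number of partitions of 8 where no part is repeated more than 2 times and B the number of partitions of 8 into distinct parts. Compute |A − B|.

Partitions of 8 where no part is repeated more than 2 times: 13.
Partitions of 8 into distinct parts: 6.
|13 − 6| = 7.

7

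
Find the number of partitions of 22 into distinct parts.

Enumerating by decreasing first part gives 89 partitions in all.

89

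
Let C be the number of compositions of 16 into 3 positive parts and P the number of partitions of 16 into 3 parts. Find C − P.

Ordered (compositions into 3 parts): C(15,2) = 105.
Partitions of 16 into exactly 3 parts: 21.
Difference: 105 − 21 = 84.

84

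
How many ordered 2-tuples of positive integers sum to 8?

By stars and bars with positive parts, the count is C(7,1) = 7.

7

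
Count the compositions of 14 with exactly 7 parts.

1716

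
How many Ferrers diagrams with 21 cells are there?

Counting exhaustively, 792 partitions satisfy the conditions.

792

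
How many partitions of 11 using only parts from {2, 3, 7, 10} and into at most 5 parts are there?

The partitions of 11 that satisfy the conditions:
2 + 2 + 7
2 + 3 + 3 + 3
2 + 2 + 2 + 2 + 3
That's 3 in total.

3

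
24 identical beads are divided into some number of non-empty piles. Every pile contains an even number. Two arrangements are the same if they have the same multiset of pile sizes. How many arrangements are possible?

77

Systematic enumeration (by largest part, then next-largest, …) yields 77.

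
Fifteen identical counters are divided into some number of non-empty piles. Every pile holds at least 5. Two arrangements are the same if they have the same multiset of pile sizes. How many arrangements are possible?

The partitions of 15 that satisfy the conditions:
15
10,5
9,6
8,7
5,5,5
Counting gives 5.

5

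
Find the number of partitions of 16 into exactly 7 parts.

28

There are too many to list fully; the first 12 (by largest part) are:
10,1,1,1,1,1,1
9,2,1,1,1,1,1
8,3,1,1,1,1,1
8,2,2,1,1,1,1
7,4,1,1,1,1,1
7,3,2,1,1,1,1
7,2,2,2,1,1,1
6,5,1,1,1,1,1
6,4,2,1,1,1,1
6,3,3,1,1,1,1
6,3,2,2,1,1,1
6,2,2,2,2,1,1
…and 16 more, for 28 total.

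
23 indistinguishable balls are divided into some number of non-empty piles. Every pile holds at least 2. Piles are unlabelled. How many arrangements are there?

253

Systematic enumeration (by largest part, then next-largest, …) yields 253.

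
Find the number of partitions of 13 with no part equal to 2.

There are too many to list fully; the first 12 (by largest part) are:
13
12 + 1
11 + 1 + 1
10 + 3
10 + 1 + 1 + 1
9 + 4
9 + 3 + 1
9 + 1 + 1 + 1 + 1
8 + 5
8 + 4 + 1
8 + 3 + 1 + 1
8 + 1 + 1 + 1 + 1 + 1
…and 33 more, for 45 total.

45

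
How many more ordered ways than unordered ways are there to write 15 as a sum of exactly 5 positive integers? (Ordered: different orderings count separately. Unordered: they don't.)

Ordered (compositions into 5 parts): C(14,4) = 1001.
Partitions of 15 into exactly 5 parts: 30.
Difference: 1001 − 30 = 971.

971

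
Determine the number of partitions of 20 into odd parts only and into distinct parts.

7

Enumerating:
19,1
17,3
15,5
13,7
11,9
11,5,3,1
9,7,3,1
Counting gives 7.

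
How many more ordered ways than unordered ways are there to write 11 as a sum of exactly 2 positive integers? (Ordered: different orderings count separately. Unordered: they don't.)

5

Ordered (compositions into 2 parts): C(10,1) = 10.
Partitions of 11 into exactly 2 parts: 5.
Difference: 10 − 5 = 5.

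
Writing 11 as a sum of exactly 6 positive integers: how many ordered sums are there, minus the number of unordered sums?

Compositions: C(10,5) = 252.
Partitions of 11 into exactly 6 parts: 7.
Difference: 252 − 7 = 245.

245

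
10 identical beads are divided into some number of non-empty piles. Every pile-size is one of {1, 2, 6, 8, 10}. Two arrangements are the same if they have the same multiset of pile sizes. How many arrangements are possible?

The partitions of 10 that satisfy the conditions:
10
8,2
8,1,1
6,2,2
6,2,1,1
6,1,1,1,1
2,2,2,2,2
2,2,2,2,1,1
2,2,2,1,1,1,1
2,2,1,1,1,1,1,1
2,1,1,1,1,1,1,1,1
1,1,1,1,1,1,1,1,1,1
That's 12 in total.

12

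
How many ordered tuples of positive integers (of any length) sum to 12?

The number of compositions of n is 2^(n−1); here 2^11 = 2048.

2048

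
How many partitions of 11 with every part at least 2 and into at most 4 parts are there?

13

The partitions of 11 that satisfy the conditions:
11
9,2
8,3
7,4
7,2,2
6,5
6,3,2
5,4,2
5,3,3
5,2,2,2
4,4,3
4,3,2,2
3,3,3,2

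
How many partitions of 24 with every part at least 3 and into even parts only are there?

21

Listing the qualifying partitions of 24:
24
20 + 4
18 + 6
16 + 8
16 + 4 + 4
14 + 10
14 + 6 + 4
12 + 12
12 + 8 + 4
12 + 6 + 6
12 + 4 + 4 + 4
10 + 10 + 4
10 + 8 + 6
10 + 6 + 4 + 4
8 + 8 + 8
8 + 8 + 4 + 4
8 + 6 + 6 + 4
8 + 4 + 4 + 4 + 4
6 + 6 + 6 + 6
6 + 6 + 4 + 4 + 4
4 + 4 + 4 + 4 + 4 + 4
That's 21 in total.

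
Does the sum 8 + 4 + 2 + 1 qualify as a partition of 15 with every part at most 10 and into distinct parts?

Yes

The parts sum to 15, and the condition 'no summand exceeds 10' holds; the condition 'all summands are distinct' holds.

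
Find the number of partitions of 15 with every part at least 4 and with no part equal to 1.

Listing the qualifying partitions of 15:
15
4, 11
5, 10
6, 9
7, 8
4, 4, 7
4, 5, 6
5, 5, 5
That's 8 in total.

8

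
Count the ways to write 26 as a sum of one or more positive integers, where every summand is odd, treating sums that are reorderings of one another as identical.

165

Enumerating by decreasing first part gives 165 partitions in all.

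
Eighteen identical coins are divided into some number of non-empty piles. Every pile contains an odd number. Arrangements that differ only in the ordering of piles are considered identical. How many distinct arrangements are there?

There are too many to list fully; the first 12 (by largest part) are:
1,17
3,15
1,1,1,15
5,13
1,1,3,13
1,1,1,1,1,13
7,11
1,1,5,11
1,3,3,11
1,1,1,1,3,11
1,1,1,1,1,1,1,11
9,9
…and 34 more, for 46 total.

46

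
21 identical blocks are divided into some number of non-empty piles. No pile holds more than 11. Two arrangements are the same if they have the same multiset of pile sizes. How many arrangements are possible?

695

Systematic enumeration (by largest part, then next-largest, …) yields 695.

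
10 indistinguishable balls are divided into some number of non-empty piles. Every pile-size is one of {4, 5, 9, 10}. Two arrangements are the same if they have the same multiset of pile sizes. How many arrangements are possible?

Enumerating:
10
5,5

2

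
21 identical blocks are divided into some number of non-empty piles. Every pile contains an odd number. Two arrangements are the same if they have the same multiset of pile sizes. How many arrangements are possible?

Counting exhaustively, 76 partitions satisfy the conditions.

76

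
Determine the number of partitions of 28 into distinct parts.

222

Systematic enumeration (by largest part, then next-largest, …) yields 222.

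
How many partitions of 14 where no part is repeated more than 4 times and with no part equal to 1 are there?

32

There are too many to list fully; the first 12 (by largest part) are:
14
12+2
11+3
10+4
10+2+2
9+5
9+3+2
8+6
8+4+2
8+3+3
8+2+2+2
7+7
…and 20 more, for 32 total.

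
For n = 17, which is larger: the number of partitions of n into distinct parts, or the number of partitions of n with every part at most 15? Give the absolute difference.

257

Partitions of 17 into distinct parts: 38.
Partitions of 17 with every part at most 15: 295.
|38 − 295| = 257.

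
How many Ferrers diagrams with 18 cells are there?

385

Direct enumeration gives 385 partitions.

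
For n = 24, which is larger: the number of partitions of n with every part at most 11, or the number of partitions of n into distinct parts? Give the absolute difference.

1181

Partitions of 24 with every part at most 11: 1303.
Partitions of 24 into distinct parts: 122.
|1303 − 122| = 1181.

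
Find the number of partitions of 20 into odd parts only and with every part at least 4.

They are:
15 + 5
13 + 7
11 + 9
5 + 5 + 5 + 5

4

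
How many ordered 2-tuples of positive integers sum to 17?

Equivalently, choose which 1 of the 16 gaps become plus signs: C(16,1) = 16.

16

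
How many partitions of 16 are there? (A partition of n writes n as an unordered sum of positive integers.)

231

Enumerating by decreasing first part gives 231 partitions in all.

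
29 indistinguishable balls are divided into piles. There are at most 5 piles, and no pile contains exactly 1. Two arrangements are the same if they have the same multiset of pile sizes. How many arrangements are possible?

A full systematic count gives 354.

354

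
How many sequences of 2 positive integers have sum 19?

A composition of 19 into 2 positive parts is chosen by placing 1 dividers among the 18 gaps between 19 units: C(18,1) = 18.

18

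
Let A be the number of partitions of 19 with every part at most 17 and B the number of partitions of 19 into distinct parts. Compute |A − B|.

Partitions of 19 with every part at most 17: 488.
Partitions of 19 into distinct parts: 54.
|488 − 54| = 434.

434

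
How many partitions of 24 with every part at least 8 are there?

7

They are:
24
16,8
15,9
14,10
13,11
12,12
8,8,8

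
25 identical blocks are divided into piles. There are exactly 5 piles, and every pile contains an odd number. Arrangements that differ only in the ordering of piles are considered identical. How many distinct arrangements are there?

30

There are too many to list fully; the first 12 (by largest part) are:
1+1+1+1+21
1+1+1+3+19
1+1+1+5+17
1+1+3+3+17
1+1+1+7+15
1+1+3+5+15
1+3+3+3+15
1+1+1+9+13
1+1+3+7+13
1+1+5+5+13
1+3+3+5+13
3+3+3+3+13
…and 18 more, for 30 total.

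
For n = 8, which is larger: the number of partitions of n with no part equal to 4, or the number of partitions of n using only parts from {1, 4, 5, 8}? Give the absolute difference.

12

Partitions of 8 with no part equal to 4: 17.
Partitions of 8 using only parts from {1, 4, 5, 8}: 5.
|17 − 5| = 12.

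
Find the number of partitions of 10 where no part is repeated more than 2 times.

They are:
10
9 + 1
8 + 2
8 + 1 + 1
7 + 3
7 + 2 + 1
6 + 4
6 + 3 + 1
6 + 2 + 2
6 + 2 + 1 + 1
5 + 5
5 + 4 + 1
5 + 3 + 2
5 + 3 + 1 + 1
5 + 2 + 2 + 1
4 + 4 + 2
4 + 4 + 1 + 1
4 + 3 + 3
4 + 3 + 2 + 1
4 + 2 + 2 + 1 + 1
3 + 3 + 2 + 2
3 + 3 + 2 + 1 + 1

22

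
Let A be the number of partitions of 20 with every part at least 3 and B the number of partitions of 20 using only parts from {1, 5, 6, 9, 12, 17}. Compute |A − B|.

Partitions of 20 with every part at least 3: 49.
Partitions of 20 using only parts from {1, 5, 6, 9, 12, 17}: 21.
|49 − 21| = 28.

28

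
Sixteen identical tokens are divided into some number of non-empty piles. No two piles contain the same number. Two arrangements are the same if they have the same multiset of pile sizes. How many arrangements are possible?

There are too many to list fully; the first 12 (by largest part) are:
16
15+1
14+2
13+3
13+2+1
12+4
12+3+1
11+5
11+4+1
11+3+2
10+6
10+5+1
…and 20 more, for 32 total.

32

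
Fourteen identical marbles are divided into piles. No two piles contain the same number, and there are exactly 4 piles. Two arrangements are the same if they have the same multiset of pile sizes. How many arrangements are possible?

5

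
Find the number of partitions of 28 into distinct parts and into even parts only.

22

Enumerating:
28
26, 2
24, 4
22, 6
22, 4, 2
20, 8
20, 6, 2
18, 10
18, 8, 2
18, 6, 4
16, 12
16, 10, 2
16, 8, 4
16, 6, 4, 2
14, 12, 2
14, 10, 4
14, 8, 6
14, 8, 4, 2
12, 10, 6
12, 10, 4, 2
12, 8, 6, 2
10, 8, 6, 4
Counting gives 22.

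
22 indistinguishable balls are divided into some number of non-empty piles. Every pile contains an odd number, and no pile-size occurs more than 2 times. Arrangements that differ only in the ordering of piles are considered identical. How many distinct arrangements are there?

23

Enumerating:
21,1
19,3
17,5
17,3,1,1
15,7
15,5,1,1
15,3,3,1
13,9
13,7,1,1
13,5,3,1
11,11
11,9,1,1
11,7,3,1
11,5,5,1
11,5,3,3
9,9,3,1
9,7,5,1
9,7,3,3
9,5,5,3
9,5,3,3,1,1
7,7,5,3
7,7,3,3,1,1
7,5,5,3,1,1
Counting gives 23.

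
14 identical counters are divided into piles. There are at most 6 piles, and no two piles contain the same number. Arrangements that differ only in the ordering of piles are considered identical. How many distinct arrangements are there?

22

Enumerating:
14
1+13
2+12
3+11
1+2+11
4+10
1+3+10
5+9
1+4+9
2+3+9
6+8
1+5+8
2+4+8
1+2+3+8
1+6+7
2+5+7
3+4+7
1+2+4+7
3+5+6
1+2+5+6
1+3+4+6
2+3+4+5
Counting gives 22.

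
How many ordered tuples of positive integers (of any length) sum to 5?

16

The number of compositions of n is 2^(n−1); here 2^4 = 16.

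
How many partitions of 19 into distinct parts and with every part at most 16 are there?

51

A partial list (first 12 by largest part):
16, 3
16, 2, 1
15, 4
15, 3, 1
14, 5
14, 4, 1
14, 3, 2
13, 6
13, 5, 1
13, 4, 2
13, 3, 2, 1
12, 7
…and 39 more, for 51 total.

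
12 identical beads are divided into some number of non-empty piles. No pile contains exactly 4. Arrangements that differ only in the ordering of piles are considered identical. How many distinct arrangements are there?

There are too many to list fully; the first 12 (by largest part) are:
12
11 + 1
10 + 2
10 + 1 + 1
9 + 3
9 + 2 + 1
9 + 1 + 1 + 1
8 + 3 + 1
8 + 2 + 2
8 + 2 + 1 + 1
8 + 1 + 1 + 1 + 1
7 + 5
…and 43 more, for 55 total.

55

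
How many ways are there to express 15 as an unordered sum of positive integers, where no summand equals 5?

134

Enumerating by decreasing first part gives 134 partitions in all.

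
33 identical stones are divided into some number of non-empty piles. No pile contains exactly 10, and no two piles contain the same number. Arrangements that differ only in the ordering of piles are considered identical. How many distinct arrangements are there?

There are 360 such partitions.

360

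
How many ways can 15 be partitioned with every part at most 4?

54

A partial list (first 12 by largest part):
4, 4, 4, 3
4, 4, 4, 2, 1
4, 4, 4, 1, 1, 1
4, 4, 3, 3, 1
4, 4, 3, 2, 2
4, 4, 3, 2, 1, 1
4, 4, 3, 1, 1, 1, 1
4, 4, 2, 2, 2, 1
4, 4, 2, 2, 1, 1, 1
4, 4, 2, 1, 1, 1, 1, 1
4, 4, 1, 1, 1, 1, 1, 1, 1
4, 3, 3, 3, 2
…and 42 more, for 54 total.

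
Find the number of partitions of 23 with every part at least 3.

88

Systematic enumeration (by largest part, then next-largest, …) yields 88.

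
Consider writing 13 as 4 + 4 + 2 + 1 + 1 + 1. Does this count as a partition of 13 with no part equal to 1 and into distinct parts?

No

The parts sum to 13, and the condition 'no summand equals 1' is violated.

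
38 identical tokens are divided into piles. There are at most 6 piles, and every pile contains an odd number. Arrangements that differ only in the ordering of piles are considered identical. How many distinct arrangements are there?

218

There are 218 such partitions.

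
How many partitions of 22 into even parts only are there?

56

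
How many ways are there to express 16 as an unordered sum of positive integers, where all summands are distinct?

There are too many to list fully; the first 12 (by largest part) are:
16
15, 1
14, 2
13, 3
13, 2, 1
12, 4
12, 3, 1
11, 5
11, 4, 1
11, 3, 2
10, 6
10, 5, 1
…and 20 more, for 32 total.

32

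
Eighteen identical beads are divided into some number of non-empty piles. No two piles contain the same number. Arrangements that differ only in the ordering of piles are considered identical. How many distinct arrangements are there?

A partial list (first 12 by largest part):
18
1+17
2+16
3+15
1+2+15
4+14
1+3+14
5+13
1+4+13
2+3+13
6+12
1+5+12
…and 34 more, for 46 total.

46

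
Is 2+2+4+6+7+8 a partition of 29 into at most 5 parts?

The parts sum to 29, and the condition 'there are at most 5 summands' is violated.

No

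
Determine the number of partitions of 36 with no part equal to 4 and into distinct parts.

420

Counting exhaustively, 420 partitions satisfy the conditions.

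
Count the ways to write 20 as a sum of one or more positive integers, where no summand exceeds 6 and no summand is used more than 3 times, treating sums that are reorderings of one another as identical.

89

Direct enumeration gives 89 partitions.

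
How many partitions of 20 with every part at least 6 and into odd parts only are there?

2

The partitions of 20 that satisfy the conditions:
13+7
11+9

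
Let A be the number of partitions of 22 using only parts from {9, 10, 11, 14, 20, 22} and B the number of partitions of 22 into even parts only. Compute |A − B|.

54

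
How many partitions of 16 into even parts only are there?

22

Listing the qualifying partitions of 16:
16
14+2
12+4
12+2+2
10+6
10+4+2
10+2+2+2
8+8
8+6+2
8+4+4
8+4+2+2
8+2+2+2+2
6+6+4
6+6+2+2
6+4+4+2
6+4+2+2+2
6+2+2+2+2+2
4+4+4+4
4+4+4+2+2
4+4+2+2+2+2
4+2+2+2+2+2+2
2+2+2+2+2+2+2+2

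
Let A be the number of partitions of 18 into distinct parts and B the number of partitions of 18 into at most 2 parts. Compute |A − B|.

Partitions of 18 into distinct parts: 46.
Partitions of 18 into at most 2 parts: 10.
|46 − 10| = 36.

36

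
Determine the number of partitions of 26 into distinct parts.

165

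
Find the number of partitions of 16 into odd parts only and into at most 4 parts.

They are:
15, 1
13, 3
13, 1, 1, 1
11, 5
11, 3, 1, 1
9, 7
9, 5, 1, 1
9, 3, 3, 1
7, 7, 1, 1
7, 5, 3, 1
7, 3, 3, 3
5, 5, 5, 1
5, 5, 3, 3
Counting gives 13.

13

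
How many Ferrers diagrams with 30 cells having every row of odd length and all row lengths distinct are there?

18

Enumerating:
1 + 29
3 + 27
5 + 25
7 + 23
9 + 21
1 + 3 + 5 + 21
11 + 19
1 + 3 + 7 + 19
13 + 17
1 + 3 + 9 + 17
1 + 5 + 7 + 17
1 + 3 + 11 + 15
1 + 5 + 9 + 15
3 + 5 + 7 + 15
1 + 5 + 11 + 13
1 + 7 + 9 + 13
3 + 5 + 9 + 13
3 + 7 + 9 + 11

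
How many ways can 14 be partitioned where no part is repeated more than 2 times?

57

A partial list (first 12 by largest part):
14
1 + 13
2 + 12
1 + 1 + 12
3 + 11
1 + 2 + 11
4 + 10
1 + 3 + 10
2 + 2 + 10
1 + 1 + 2 + 10
5 + 9
1 + 4 + 9
…and 45 more, for 57 total.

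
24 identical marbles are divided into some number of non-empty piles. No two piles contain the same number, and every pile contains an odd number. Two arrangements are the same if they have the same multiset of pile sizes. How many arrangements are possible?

11

They are:
23 + 1
21 + 3
19 + 5
17 + 7
15 + 9
15 + 5 + 3 + 1
13 + 11
13 + 7 + 3 + 1
11 + 9 + 3 + 1
11 + 7 + 5 + 1
9 + 7 + 5 + 3
Counting gives 11.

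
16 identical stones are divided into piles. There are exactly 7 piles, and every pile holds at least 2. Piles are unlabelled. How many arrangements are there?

2

Listing the qualifying partitions of 16:
4 + 2 + 2 + 2 + 2 + 2 + 2
3 + 3 + 2 + 2 + 2 + 2 + 2
That's 2 in total.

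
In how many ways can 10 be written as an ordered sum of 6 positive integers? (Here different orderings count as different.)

126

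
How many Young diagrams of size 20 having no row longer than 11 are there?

Counting exhaustively, 560 partitions satisfy the conditions.

560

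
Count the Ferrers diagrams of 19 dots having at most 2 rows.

Enumerating:
19
18 + 1
17 + 2
16 + 3
15 + 4
14 + 5
13 + 6
12 + 7
11 + 8
10 + 9

10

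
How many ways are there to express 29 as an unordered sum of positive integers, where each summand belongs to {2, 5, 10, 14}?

9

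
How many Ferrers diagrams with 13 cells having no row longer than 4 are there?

39

A partial list (first 12 by largest part):
1+4+4+4
2+3+4+4
1+1+3+4+4
1+2+2+4+4
1+1+1+2+4+4
1+1+1+1+1+4+4
3+3+3+4
1+2+3+3+4
1+1+1+3+3+4
2+2+2+3+4
1+1+2+2+3+4
1+1+1+1+2+3+4
…and 27 more, for 39 total.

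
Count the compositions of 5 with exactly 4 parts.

A composition of 5 into 4 positive parts is chosen by placing 3 dividers among the 4 gaps between 5 units: C(4,3) = 4.

4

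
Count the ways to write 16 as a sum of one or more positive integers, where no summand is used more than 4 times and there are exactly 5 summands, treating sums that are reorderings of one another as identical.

A partial list (first 12 by largest part):
12,1,1,1,1
11,2,1,1,1
10,3,1,1,1
10,2,2,1,1
9,4,1,1,1
9,3,2,1,1
9,2,2,2,1
8,5,1,1,1
8,4,2,1,1
8,3,3,1,1
8,3,2,2,1
8,2,2,2,2
…and 25 more, for 37 total.

37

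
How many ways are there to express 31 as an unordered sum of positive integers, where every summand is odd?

340

Systematic enumeration (by largest part, then next-largest, …) yields 340.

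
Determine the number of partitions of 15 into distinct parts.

There are too many to list fully; the first 12 (by largest part) are:
15
14 + 1
13 + 2
12 + 3
12 + 2 + 1
11 + 4
11 + 3 + 1
10 + 5
10 + 4 + 1
10 + 3 + 2
9 + 6
9 + 5 + 1
…and 15 more, for 27 total.

27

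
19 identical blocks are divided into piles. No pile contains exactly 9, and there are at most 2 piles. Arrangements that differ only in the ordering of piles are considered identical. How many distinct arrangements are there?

They are:
19
18,1
17,2
16,3
15,4
14,5
13,6
12,7
11,8
Counting gives 9.

9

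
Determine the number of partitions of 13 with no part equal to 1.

They are:
13
11,2
10,3
9,4
9,2,2
8,5
8,3,2
7,6
7,4,2
7,3,3
7,2,2,2
6,5,2
6,4,3
6,3,2,2
5,5,3
5,4,4
5,4,2,2
5,3,3,2
5,2,2,2,2
4,4,3,2
4,3,3,3
4,3,2,2,2
3,3,3,2,2
3,2,2,2,2,2

24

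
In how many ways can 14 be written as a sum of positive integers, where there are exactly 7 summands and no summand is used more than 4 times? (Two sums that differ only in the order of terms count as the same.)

Listing the qualifying partitions of 14:
6,2,2,1,1,1,1
5,3,2,1,1,1,1
5,2,2,2,1,1,1
4,4,2,1,1,1,1
4,3,3,1,1,1,1
4,3,2,2,1,1,1
4,2,2,2,2,1,1
3,3,3,2,1,1,1
3,3,2,2,2,1,1

9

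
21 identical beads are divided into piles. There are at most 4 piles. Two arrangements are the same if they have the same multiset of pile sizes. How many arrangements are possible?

120

Counting exhaustively, 120 partitions satisfy the conditions.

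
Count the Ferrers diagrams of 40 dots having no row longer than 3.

Direct enumeration gives 154 partitions.

154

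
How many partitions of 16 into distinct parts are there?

32

A partial list (first 12 by largest part):
16
15+1
14+2
13+3
13+2+1
12+4
12+3+1
11+5
11+4+1
11+3+2
10+6
10+5+1
…and 20 more, for 32 total.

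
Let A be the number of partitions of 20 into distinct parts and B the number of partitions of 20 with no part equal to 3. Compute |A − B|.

266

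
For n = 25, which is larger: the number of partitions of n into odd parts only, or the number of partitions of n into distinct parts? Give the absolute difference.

0

Partitions of 25 into odd parts only: 142.
Partitions of 25 into distinct parts: 142.
|142 − 142| = 0.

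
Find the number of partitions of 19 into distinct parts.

54

A partial list (first 12 by largest part):
19
18,1
17,2
16,3
16,2,1
15,4
15,3,1
14,5
14,4,1
14,3,2
13,6
13,5,1
…and 42 more, for 54 total.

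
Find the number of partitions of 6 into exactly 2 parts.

3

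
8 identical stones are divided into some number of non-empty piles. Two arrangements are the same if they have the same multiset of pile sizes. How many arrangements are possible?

They are:
8
7 + 1
6 + 2
6 + 1 + 1
5 + 3
5 + 2 + 1
5 + 1 + 1 + 1
4 + 4
4 + 3 + 1
4 + 2 + 2
4 + 2 + 1 + 1
4 + 1 + 1 + 1 + 1
3 + 3 + 2
3 + 3 + 1 + 1
3 + 2 + 2 + 1
3 + 2 + 1 + 1 + 1
3 + 1 + 1 + 1 + 1 + 1
2 + 2 + 2 + 2
2 + 2 + 2 + 1 + 1
2 + 2 + 1 + 1 + 1 + 1
2 + 1 + 1 + 1 + 1 + 1 + 1
1 + 1 + 1 + 1 + 1 + 1 + 1 + 1
That's 22 in total.

22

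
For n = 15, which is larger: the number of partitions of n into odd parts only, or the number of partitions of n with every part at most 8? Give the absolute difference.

119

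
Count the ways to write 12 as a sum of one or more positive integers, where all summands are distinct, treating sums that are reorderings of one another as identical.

Listing the qualifying partitions of 12:
12
1,11
2,10
3,9
1,2,9
4,8
1,3,8
5,7
1,4,7
2,3,7
1,5,6
2,4,6
1,2,3,6
3,4,5
1,2,4,5

15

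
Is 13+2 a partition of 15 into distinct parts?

Yes

The parts sum to 15, and the condition 'all summands are distinct' holds.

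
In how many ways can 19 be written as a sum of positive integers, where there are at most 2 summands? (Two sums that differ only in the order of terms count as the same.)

10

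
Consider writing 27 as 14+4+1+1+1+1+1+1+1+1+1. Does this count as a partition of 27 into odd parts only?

No

The parts sum to 27, and the condition 'every summand is odd' is violated.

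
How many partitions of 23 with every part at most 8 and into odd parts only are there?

A partial list (first 12 by largest part):
1, 1, 7, 7, 7
1, 3, 5, 7, 7
1, 1, 1, 1, 5, 7, 7
3, 3, 3, 7, 7
1, 1, 1, 3, 3, 7, 7
1, 1, 1, 1, 1, 1, 3, 7, 7
1, 1, 1, 1, 1, 1, 1, 1, 1, 7, 7
1, 5, 5, 5, 7
3, 3, 5, 5, 7
1, 1, 1, 3, 5, 5, 7
1, 1, 1, 1, 1, 1, 5, 5, 7
1, 1, 3, 3, 3, 5, 7
…and 34 more, for 46 total.

46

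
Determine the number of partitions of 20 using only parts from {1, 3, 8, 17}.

16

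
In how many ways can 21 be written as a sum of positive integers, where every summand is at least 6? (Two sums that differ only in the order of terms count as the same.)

The partitions of 21 that satisfy the conditions:
21
15, 6
14, 7
13, 8
12, 9
11, 10
9, 6, 6
8, 7, 6
7, 7, 7

9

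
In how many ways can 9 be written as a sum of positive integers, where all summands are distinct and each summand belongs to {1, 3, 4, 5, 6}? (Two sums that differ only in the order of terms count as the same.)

3

Listing the qualifying partitions of 9:
6 + 3
5 + 4
5 + 3 + 1
Counting gives 3.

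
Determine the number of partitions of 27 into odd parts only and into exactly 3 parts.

Enumerating:
25 + 1 + 1
23 + 3 + 1
21 + 5 + 1
21 + 3 + 3
19 + 7 + 1
19 + 5 + 3
17 + 9 + 1
17 + 7 + 3
17 + 5 + 5
15 + 11 + 1
15 + 9 + 3
15 + 7 + 5
13 + 13 + 1
13 + 11 + 3
13 + 9 + 5
13 + 7 + 7
11 + 11 + 5
11 + 9 + 7
9 + 9 + 9
Counting gives 19.

19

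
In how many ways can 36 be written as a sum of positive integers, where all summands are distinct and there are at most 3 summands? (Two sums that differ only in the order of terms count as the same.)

A full systematic count gives 109.

109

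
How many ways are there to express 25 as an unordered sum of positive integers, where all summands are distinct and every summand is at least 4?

27

A partial list (first 12 by largest part):
25
21+4
20+5
19+6
18+7
17+8
16+9
16+5+4
15+10
15+6+4
14+11
14+7+4
…and 15 more, for 27 total.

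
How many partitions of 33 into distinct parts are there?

448

A full systematic count gives 448.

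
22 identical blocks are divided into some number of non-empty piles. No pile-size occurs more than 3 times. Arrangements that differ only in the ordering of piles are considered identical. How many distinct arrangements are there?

484

A full systematic count gives 484.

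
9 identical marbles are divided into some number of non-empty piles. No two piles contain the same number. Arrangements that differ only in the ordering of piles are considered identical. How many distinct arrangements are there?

Enumerating:
9
8+1
7+2
6+3
6+2+1
5+4
5+3+1
4+3+2

8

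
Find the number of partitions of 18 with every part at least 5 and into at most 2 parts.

The partitions of 18 that satisfy the conditions:
18
13, 5
12, 6
11, 7
10, 8
9, 9
Counting gives 6.

6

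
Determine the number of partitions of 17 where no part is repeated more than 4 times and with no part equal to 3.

107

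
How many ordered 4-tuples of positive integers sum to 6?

By stars and bars with positive parts, the count is C(5,3) = 10.

10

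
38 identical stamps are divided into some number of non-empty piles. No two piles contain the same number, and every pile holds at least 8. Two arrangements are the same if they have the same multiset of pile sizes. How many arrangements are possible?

There are too many to list fully; the first 12 (by largest part) are:
38
30+8
29+9
28+10
27+11
26+12
25+13
24+14
23+15
22+16
21+17
21+9+8
…and 17 more, for 29 total.

29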